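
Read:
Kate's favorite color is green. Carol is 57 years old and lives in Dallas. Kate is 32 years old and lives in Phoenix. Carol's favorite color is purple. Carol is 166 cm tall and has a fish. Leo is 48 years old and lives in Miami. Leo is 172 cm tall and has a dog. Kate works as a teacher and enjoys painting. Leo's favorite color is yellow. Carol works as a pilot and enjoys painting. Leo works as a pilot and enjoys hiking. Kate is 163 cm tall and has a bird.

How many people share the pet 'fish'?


Count: 1

1


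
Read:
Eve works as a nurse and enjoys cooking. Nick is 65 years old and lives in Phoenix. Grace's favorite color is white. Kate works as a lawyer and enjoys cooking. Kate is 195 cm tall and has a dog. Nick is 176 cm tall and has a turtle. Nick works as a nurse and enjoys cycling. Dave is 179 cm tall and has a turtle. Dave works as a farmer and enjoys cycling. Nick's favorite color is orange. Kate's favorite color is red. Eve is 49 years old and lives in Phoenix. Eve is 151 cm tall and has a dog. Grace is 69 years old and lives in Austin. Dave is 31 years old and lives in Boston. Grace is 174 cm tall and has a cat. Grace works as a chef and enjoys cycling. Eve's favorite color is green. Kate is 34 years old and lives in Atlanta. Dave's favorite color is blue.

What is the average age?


Sum=248, n=5, avg=49.6

49.6


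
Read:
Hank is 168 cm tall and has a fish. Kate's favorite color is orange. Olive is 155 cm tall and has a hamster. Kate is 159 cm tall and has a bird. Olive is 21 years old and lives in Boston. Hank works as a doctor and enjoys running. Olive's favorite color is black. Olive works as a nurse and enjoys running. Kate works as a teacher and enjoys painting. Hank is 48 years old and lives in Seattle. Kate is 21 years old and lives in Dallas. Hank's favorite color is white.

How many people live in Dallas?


Count in Dallas: 1

1


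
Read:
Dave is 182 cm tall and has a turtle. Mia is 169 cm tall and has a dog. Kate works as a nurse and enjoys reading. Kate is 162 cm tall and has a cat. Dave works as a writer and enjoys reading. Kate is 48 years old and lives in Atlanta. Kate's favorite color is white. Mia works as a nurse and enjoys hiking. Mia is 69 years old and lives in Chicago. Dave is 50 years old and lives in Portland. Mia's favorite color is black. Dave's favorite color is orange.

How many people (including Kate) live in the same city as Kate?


Kate lives in Atlanta. Count = 1

1


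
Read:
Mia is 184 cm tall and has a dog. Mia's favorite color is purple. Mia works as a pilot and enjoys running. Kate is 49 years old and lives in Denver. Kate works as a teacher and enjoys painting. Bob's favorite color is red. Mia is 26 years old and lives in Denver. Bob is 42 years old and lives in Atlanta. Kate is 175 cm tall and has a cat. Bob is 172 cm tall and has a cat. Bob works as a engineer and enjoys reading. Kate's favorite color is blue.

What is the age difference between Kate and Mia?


|49 - 26| = 23

23


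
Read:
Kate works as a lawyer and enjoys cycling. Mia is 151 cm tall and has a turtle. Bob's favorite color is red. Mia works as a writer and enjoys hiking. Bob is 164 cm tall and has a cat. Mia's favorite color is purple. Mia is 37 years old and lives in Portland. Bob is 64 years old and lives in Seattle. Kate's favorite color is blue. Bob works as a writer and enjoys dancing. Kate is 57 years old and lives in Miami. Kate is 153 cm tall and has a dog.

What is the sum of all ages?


37+64+57 = 158

158


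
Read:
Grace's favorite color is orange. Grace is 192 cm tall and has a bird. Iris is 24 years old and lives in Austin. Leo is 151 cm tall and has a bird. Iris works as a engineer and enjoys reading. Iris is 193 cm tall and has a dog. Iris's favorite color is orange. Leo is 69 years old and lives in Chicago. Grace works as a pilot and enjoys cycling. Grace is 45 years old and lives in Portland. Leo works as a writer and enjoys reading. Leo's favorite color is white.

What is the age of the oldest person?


Oldest: Leo at 69

69


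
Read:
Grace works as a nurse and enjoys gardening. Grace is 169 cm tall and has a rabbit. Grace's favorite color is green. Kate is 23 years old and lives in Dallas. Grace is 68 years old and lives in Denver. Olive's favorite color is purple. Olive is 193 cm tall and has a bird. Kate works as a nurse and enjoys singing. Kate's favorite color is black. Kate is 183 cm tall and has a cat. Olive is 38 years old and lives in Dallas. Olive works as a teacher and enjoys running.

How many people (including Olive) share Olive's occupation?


Olive is a teacher. Count = 1

1


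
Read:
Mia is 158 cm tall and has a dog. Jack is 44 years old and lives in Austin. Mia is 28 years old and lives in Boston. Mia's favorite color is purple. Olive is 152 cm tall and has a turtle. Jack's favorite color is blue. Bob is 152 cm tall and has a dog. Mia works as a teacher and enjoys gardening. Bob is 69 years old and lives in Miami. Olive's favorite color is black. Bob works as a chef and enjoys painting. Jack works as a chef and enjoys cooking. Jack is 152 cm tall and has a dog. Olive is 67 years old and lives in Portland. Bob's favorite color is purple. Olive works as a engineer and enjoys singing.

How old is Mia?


Mia is 28 years old

28


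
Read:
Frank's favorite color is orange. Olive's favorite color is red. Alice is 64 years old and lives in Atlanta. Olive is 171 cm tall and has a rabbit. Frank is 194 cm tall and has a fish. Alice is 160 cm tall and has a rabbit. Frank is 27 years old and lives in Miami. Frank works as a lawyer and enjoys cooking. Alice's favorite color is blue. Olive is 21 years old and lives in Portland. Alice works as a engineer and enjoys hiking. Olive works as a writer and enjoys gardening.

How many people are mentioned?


People: Olive, Alice, Frank. Count = 3

3


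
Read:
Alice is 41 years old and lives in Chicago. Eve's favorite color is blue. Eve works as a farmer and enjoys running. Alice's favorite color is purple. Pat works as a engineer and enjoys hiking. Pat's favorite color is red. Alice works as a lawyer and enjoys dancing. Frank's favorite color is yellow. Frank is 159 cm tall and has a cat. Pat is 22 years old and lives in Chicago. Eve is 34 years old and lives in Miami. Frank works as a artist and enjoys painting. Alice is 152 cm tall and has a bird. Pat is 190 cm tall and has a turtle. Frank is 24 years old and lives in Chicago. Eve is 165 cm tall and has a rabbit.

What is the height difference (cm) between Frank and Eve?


|159 - 165| = 6

6


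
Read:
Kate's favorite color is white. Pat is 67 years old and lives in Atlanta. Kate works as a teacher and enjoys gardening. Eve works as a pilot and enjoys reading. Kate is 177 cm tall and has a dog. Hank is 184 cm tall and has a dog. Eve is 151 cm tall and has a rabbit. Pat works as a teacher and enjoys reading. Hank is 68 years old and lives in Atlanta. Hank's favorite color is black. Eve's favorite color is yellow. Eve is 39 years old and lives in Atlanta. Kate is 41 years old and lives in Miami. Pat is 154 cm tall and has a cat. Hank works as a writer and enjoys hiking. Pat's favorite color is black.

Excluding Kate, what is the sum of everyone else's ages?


Sum (excluding Kate): 174

174


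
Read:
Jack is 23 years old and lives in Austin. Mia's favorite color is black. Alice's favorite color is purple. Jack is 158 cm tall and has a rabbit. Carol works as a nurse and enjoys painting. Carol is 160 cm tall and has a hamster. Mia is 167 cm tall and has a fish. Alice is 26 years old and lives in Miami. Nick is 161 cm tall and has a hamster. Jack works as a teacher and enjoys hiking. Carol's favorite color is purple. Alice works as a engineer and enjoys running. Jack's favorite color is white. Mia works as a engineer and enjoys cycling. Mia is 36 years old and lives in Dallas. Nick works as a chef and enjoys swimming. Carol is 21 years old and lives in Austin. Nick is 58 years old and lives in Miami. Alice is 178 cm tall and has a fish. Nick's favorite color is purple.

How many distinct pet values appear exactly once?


Unique pet values: 1

1


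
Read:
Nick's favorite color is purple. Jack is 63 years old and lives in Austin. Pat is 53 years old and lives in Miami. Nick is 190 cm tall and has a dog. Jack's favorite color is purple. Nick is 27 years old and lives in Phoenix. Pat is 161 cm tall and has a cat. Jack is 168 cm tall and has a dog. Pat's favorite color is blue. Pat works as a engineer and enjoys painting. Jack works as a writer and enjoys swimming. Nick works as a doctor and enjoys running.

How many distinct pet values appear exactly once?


Unique pet values: 1

1


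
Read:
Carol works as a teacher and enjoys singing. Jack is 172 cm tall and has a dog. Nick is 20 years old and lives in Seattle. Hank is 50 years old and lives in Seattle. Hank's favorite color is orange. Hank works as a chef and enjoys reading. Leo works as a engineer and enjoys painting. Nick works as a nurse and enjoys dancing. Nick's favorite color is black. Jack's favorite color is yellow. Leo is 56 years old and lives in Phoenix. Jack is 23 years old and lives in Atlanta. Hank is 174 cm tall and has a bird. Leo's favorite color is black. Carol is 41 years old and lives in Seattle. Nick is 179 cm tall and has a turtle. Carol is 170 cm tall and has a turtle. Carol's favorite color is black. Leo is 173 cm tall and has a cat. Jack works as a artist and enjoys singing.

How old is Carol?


Carol is 41 years old

41


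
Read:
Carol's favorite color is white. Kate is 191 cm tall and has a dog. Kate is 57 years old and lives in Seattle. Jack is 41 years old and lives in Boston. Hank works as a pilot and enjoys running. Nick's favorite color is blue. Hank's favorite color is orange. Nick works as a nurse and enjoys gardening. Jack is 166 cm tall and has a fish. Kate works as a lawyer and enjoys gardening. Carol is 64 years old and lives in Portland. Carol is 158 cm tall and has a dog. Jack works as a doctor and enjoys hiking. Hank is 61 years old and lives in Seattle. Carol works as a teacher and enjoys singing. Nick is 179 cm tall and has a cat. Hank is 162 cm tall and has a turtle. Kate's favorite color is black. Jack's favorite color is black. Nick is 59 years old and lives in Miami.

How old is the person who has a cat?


Person with cat is Nick, age 59

59


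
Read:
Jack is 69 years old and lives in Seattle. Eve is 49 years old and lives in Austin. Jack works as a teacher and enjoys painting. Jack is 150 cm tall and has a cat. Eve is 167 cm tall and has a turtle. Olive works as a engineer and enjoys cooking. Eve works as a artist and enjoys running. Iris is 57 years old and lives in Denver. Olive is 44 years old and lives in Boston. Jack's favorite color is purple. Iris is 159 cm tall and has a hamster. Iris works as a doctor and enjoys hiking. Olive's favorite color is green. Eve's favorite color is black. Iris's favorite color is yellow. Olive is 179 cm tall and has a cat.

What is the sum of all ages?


49+69+44+57 = 219

219


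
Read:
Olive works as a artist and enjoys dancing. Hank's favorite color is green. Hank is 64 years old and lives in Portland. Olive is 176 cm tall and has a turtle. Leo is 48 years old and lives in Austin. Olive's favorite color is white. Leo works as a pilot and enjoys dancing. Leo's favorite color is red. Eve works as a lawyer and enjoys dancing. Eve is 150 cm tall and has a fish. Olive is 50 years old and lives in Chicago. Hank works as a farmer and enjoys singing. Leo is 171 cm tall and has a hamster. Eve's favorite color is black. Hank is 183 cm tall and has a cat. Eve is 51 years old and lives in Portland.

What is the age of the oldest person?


Oldest: Hank at 64

64


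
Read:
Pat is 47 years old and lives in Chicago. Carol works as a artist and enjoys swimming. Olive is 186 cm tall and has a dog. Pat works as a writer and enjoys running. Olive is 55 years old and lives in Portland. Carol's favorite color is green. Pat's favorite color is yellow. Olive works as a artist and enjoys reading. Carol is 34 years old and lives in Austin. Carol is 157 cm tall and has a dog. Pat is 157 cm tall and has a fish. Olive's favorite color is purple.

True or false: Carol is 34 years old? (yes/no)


Carol is actually 34. yes

yes


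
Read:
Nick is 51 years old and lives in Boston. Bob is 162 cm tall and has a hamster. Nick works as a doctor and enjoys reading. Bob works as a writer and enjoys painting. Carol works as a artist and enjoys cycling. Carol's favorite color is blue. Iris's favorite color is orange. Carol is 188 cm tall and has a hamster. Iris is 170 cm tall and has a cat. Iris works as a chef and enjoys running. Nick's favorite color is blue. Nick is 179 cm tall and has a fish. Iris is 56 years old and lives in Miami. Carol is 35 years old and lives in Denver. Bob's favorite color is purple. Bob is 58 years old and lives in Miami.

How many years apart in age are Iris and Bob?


56 vs 58, diff = 2

2


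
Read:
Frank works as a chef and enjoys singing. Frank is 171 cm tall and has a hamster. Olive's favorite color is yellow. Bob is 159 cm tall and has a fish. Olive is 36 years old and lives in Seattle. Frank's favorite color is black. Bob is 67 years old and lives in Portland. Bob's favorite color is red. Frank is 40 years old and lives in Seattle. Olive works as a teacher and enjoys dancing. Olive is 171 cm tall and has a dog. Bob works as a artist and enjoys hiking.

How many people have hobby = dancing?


Count: 1

1


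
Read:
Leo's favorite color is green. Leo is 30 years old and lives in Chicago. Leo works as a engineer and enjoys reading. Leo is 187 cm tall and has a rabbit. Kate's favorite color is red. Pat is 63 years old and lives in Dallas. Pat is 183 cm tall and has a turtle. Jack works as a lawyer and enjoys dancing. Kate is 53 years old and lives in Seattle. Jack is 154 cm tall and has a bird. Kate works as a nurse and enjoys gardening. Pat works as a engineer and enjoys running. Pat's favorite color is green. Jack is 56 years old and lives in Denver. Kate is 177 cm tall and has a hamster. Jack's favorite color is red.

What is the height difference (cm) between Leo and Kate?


|187 - 177| = 10

10


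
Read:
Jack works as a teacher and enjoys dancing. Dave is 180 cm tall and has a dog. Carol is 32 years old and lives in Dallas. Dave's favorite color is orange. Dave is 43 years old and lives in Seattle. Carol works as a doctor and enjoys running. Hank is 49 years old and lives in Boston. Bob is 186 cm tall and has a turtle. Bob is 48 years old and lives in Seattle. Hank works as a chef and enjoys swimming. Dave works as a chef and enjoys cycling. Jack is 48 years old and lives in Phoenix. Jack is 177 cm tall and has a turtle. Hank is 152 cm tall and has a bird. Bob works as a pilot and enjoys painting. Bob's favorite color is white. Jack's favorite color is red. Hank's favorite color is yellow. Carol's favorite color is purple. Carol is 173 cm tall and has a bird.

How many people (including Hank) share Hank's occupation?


Hank is a chef. Count = 2

2


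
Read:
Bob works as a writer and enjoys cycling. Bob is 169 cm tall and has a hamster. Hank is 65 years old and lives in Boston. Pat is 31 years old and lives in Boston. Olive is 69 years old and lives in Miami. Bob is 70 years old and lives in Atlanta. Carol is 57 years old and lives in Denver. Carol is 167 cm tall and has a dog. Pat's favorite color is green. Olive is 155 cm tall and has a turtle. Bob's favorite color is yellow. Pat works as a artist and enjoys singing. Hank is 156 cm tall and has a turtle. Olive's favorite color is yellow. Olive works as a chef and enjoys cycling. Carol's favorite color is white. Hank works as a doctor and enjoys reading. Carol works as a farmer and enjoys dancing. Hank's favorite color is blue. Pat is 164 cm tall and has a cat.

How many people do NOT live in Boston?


Not in Boston: 3

3


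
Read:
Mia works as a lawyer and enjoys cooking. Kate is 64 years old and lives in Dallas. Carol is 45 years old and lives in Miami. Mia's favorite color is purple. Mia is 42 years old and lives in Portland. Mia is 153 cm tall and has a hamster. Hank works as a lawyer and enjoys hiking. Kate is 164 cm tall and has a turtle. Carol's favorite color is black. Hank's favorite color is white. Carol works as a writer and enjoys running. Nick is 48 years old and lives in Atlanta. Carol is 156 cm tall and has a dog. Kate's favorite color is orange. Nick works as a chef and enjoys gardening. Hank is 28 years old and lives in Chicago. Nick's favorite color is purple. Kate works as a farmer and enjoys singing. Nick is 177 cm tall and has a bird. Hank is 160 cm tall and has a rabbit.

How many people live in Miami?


Count in Miami: 1

1


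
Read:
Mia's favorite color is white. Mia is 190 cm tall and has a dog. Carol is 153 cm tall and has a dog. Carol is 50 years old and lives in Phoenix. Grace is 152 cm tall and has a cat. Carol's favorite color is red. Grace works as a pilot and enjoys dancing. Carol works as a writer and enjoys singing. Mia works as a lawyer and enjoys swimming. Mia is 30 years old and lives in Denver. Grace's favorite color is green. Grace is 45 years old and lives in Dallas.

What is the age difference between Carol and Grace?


|50 - 45| = 5

5


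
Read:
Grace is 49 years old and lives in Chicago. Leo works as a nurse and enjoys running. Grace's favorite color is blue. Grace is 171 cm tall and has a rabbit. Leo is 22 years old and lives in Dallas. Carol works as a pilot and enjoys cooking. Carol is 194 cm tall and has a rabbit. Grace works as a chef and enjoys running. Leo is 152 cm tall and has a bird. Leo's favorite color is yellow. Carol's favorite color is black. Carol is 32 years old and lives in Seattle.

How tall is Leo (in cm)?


Leo is 152 cm tall

152


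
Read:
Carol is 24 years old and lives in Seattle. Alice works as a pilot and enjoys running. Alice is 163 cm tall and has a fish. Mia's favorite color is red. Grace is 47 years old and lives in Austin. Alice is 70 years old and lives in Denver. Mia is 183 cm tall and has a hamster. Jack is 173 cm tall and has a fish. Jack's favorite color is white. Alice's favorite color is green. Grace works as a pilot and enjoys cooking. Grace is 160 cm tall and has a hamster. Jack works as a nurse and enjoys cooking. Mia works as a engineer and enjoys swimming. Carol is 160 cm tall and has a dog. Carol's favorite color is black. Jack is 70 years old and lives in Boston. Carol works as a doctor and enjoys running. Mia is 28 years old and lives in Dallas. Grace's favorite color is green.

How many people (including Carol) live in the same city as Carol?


Carol lives in Seattle. Count = 1

1


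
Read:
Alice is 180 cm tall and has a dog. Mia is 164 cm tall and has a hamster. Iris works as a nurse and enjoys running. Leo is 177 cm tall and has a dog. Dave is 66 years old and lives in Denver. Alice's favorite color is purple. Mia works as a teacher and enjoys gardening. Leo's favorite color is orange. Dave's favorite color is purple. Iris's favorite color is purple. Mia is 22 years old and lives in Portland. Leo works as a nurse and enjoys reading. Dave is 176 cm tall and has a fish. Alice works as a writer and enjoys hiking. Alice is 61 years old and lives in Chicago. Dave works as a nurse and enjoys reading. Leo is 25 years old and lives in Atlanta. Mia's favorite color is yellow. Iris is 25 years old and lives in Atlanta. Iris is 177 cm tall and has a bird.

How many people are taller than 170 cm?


Taller than 170: 4

4


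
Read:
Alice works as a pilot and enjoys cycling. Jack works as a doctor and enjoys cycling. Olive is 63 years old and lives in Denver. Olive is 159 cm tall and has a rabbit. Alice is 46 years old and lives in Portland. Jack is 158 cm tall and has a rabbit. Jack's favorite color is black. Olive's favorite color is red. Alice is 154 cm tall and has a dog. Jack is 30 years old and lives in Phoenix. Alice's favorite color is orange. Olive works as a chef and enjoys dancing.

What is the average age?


Sum=139, n=3, avg=46.33

46.33


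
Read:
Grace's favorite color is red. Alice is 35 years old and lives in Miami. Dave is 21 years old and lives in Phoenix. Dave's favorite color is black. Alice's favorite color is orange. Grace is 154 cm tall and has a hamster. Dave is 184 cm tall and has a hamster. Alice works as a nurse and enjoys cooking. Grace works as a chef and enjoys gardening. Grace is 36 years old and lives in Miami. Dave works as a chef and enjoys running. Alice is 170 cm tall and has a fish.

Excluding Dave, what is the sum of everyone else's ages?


Sum (excluding Dave): 71

71


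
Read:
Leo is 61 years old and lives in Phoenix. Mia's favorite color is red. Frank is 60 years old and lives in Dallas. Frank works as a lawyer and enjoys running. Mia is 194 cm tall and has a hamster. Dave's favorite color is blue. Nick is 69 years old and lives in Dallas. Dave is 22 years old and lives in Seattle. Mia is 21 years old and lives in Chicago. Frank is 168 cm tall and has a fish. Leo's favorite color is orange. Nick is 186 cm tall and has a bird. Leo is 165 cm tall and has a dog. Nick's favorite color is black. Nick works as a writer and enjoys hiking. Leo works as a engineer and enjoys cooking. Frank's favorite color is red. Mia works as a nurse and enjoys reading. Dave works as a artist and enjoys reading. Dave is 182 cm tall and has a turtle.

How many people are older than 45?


Filter: 3

3


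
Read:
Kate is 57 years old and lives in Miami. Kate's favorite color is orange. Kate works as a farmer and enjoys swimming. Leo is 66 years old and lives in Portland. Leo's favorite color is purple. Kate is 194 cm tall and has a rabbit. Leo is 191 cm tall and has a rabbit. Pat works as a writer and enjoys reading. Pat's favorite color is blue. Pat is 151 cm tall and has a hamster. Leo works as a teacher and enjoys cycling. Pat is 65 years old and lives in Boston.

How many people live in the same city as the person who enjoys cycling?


Person with hobby cycling is Leo, city Portland. Count = 1

1


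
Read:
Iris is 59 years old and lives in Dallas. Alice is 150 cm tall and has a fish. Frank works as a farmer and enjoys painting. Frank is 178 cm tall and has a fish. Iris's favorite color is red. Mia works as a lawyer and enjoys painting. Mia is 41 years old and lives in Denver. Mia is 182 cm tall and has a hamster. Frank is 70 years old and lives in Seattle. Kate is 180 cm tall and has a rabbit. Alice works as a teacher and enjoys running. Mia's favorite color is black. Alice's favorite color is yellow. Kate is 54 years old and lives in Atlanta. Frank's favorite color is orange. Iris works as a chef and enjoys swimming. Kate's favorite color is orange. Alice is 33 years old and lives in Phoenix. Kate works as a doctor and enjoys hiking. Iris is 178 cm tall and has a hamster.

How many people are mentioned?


People: Kate, Mia, Iris, Frank, Alice. Count = 5

5


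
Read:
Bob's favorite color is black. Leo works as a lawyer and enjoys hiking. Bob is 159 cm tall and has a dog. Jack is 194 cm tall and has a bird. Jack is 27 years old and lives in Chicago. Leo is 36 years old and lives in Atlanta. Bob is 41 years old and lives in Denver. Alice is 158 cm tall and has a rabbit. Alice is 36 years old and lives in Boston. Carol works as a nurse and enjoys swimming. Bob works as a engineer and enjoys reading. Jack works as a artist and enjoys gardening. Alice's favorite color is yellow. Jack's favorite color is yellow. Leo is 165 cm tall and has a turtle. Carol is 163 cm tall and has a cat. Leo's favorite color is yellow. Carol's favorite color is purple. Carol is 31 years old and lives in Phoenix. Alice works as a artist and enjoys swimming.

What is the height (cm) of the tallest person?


Tallest: Jack at 194 cm

194


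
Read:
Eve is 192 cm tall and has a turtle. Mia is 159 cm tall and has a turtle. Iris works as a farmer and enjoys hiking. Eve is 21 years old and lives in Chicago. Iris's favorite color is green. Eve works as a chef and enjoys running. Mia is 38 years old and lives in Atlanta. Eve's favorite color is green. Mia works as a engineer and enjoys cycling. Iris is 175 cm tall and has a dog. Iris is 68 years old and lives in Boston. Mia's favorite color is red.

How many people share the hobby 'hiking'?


Count: 1

1


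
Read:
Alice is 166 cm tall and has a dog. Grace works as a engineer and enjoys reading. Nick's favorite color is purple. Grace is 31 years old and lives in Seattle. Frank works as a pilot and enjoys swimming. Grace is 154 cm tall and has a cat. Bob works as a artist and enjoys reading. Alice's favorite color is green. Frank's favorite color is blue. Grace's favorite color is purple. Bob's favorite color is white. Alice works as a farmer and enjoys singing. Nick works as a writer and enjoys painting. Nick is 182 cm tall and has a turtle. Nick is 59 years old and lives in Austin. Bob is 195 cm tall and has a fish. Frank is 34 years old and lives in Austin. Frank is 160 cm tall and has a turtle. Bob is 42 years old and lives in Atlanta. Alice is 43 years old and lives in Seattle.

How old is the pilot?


The pilot is Frank, age 34

34


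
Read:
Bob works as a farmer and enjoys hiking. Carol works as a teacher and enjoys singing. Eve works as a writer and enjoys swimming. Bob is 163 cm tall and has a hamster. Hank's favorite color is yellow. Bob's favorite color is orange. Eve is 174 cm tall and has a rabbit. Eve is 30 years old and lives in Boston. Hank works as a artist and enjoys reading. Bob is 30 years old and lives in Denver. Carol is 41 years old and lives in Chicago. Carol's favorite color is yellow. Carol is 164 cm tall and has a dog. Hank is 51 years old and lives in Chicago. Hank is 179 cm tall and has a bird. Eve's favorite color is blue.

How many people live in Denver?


Count in Denver: 1

1


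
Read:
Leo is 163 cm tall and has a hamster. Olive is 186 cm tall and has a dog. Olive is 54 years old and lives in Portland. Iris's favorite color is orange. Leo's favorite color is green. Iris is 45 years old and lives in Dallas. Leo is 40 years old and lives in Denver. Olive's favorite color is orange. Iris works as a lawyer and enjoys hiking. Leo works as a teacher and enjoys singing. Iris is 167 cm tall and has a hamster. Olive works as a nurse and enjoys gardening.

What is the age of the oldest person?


Oldest: Olive at 54

54


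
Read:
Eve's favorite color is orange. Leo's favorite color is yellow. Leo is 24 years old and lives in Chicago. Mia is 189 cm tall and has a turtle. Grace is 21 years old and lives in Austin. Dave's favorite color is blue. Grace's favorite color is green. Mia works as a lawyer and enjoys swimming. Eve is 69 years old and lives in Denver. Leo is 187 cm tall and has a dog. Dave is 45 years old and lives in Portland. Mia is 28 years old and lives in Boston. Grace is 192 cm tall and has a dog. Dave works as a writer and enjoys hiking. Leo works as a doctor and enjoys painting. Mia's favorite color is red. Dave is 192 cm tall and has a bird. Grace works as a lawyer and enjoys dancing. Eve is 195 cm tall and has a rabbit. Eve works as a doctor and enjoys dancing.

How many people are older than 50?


Filter: 1

1


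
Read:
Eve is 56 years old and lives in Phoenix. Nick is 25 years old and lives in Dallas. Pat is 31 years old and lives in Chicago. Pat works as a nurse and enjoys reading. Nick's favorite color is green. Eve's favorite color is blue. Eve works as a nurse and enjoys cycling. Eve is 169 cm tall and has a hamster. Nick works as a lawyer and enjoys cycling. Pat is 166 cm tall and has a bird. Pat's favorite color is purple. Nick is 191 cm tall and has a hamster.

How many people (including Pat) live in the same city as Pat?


Pat lives in Chicago. Count = 1

1


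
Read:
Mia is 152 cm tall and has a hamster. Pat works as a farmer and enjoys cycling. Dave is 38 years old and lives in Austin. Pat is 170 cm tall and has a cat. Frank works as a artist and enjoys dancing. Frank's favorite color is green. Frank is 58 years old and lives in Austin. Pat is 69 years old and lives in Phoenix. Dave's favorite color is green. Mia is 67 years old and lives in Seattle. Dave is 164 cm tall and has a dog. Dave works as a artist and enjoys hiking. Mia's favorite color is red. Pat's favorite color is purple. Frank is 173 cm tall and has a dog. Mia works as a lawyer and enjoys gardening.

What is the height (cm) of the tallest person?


Tallest: Frank at 173 cm

173


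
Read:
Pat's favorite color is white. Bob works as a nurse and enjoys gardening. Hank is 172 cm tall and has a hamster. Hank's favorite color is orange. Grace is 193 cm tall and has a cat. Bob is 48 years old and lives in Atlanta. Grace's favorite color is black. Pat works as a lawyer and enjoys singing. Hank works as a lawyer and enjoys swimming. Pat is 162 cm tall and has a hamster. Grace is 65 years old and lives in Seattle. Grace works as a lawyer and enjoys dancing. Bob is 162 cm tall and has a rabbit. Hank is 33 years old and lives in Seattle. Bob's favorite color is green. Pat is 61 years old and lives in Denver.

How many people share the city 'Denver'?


Count: 1

1


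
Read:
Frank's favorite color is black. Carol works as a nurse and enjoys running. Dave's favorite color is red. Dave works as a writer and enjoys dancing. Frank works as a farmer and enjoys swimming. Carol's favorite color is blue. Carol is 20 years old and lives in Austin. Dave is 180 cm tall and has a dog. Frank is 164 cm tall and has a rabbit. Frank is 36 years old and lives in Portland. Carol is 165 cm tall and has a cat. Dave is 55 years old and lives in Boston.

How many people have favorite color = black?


Count: 1

1


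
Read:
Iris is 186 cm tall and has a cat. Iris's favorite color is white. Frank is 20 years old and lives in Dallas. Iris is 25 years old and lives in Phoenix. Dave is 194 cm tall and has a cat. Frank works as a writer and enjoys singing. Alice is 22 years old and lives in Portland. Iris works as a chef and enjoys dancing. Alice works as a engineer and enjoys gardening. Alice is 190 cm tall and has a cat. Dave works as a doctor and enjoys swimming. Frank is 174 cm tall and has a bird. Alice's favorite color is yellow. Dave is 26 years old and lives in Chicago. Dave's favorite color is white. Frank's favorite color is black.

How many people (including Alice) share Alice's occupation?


Alice is a engineer. Count = 1

1


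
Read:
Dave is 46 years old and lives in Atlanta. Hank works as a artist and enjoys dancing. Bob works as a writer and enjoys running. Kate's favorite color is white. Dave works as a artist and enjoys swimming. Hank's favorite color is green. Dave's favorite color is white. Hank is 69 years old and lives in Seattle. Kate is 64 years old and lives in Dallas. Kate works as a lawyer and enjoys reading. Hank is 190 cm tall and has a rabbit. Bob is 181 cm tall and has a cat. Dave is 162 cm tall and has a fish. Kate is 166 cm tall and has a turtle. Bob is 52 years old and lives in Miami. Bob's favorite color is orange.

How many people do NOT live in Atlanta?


Not in Atlanta: 3

3


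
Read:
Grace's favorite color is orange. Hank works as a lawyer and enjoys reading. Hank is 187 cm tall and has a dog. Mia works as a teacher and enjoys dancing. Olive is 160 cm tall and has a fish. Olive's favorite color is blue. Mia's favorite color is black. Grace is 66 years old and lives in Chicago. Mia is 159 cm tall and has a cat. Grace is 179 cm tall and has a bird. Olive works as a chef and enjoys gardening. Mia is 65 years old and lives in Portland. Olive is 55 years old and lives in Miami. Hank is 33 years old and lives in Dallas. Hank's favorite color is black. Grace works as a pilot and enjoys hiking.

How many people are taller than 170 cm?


Taller than 170: 2

2


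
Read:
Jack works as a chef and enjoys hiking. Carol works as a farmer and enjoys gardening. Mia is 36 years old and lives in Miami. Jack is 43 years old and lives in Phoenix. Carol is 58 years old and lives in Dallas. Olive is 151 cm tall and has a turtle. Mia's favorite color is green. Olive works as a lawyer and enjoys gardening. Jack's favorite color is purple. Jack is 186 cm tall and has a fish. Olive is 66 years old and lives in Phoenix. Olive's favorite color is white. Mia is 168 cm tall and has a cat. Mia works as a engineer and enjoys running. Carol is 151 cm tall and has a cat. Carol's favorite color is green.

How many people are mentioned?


People: Olive, Jack, Carol, Mia. Count = 4

4


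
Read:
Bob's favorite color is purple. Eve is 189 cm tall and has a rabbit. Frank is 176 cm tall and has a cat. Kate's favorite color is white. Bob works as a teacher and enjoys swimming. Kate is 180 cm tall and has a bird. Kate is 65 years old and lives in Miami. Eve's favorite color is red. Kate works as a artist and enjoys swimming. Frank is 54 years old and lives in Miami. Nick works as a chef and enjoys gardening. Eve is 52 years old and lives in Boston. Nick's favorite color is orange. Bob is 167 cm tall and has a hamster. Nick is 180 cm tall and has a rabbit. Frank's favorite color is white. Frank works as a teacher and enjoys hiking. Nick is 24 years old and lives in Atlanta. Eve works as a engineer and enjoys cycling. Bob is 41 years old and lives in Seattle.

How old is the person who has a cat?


Person with cat is Frank, age 54

54


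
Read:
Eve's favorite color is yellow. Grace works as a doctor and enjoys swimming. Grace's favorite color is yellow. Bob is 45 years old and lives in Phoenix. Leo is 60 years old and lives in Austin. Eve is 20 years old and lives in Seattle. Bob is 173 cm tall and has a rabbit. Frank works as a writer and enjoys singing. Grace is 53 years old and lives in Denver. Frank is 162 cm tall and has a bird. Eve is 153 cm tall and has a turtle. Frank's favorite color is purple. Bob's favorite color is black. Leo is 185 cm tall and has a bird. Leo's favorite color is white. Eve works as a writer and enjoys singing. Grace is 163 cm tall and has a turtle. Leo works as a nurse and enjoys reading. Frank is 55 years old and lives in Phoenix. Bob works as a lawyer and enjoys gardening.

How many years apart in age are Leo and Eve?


60 vs 20, diff = 40

40


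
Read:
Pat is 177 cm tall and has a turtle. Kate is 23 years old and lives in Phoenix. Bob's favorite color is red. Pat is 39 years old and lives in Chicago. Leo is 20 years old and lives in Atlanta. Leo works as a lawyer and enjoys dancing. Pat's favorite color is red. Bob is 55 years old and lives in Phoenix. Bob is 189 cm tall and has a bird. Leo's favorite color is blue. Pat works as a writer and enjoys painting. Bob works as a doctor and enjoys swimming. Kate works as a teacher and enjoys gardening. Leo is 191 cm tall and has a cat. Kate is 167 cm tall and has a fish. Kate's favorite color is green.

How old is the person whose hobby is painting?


Person with hobby=painting is Pat, age 39

39


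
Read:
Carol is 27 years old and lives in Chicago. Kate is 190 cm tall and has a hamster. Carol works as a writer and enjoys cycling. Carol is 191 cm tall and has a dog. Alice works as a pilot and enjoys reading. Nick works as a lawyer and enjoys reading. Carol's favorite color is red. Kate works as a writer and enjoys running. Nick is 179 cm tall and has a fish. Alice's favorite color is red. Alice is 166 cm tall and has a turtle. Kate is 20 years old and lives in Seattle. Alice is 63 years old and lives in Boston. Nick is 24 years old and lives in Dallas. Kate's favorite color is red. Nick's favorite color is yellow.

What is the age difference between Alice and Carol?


|63 - 27| = 36

36


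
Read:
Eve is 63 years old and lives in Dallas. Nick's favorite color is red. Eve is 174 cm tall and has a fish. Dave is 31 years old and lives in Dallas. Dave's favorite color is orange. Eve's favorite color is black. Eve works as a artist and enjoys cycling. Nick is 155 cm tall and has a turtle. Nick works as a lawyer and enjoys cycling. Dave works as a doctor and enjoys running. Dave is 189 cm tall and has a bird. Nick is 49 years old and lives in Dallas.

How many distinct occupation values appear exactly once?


Unique occupation values: 3

3


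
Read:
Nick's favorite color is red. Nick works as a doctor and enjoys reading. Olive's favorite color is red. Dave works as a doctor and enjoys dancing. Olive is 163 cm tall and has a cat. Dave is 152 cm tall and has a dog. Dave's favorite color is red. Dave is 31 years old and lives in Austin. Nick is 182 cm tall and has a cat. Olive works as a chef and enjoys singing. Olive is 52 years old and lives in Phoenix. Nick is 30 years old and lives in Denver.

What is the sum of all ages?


52+31+30 = 113

113


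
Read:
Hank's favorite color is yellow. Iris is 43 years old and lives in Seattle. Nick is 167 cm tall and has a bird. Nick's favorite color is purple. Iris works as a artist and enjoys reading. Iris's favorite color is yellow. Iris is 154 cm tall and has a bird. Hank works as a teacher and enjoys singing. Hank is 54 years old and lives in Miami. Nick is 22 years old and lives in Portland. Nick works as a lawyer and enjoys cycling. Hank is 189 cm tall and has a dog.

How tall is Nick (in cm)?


Nick is 167 cm tall

167


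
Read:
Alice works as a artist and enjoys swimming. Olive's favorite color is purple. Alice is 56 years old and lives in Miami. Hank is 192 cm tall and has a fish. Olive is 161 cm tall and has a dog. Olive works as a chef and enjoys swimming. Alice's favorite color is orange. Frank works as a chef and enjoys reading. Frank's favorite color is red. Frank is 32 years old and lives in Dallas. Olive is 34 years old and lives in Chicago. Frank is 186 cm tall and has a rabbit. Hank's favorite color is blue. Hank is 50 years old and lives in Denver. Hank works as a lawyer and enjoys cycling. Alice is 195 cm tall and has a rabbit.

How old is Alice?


Alice is 56 years old

56


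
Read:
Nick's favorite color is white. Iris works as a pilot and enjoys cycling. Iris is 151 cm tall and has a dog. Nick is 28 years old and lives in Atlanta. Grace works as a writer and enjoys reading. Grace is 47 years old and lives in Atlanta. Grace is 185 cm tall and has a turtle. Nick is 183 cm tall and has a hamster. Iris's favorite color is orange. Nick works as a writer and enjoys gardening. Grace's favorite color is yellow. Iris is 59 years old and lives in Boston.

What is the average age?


Sum=134, n=3, avg=44.67

44.67


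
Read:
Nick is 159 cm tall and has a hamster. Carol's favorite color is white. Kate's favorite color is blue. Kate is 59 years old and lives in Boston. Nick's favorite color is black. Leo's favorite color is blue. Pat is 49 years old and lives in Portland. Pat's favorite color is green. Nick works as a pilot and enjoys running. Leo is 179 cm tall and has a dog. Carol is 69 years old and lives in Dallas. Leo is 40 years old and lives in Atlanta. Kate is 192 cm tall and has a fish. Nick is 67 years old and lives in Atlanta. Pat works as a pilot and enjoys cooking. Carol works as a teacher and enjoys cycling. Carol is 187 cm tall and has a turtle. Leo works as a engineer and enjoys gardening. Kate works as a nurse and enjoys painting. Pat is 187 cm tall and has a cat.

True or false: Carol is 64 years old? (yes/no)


Carol is actually 69. no

no


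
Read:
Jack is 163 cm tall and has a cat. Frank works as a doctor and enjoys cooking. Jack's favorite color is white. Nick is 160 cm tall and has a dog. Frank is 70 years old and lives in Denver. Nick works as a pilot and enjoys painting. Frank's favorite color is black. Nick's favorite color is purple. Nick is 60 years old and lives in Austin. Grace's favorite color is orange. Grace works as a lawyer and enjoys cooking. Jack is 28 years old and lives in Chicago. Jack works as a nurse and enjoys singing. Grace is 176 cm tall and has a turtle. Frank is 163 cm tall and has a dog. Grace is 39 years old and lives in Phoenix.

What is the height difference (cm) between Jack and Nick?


|163 - 160| = 3

3


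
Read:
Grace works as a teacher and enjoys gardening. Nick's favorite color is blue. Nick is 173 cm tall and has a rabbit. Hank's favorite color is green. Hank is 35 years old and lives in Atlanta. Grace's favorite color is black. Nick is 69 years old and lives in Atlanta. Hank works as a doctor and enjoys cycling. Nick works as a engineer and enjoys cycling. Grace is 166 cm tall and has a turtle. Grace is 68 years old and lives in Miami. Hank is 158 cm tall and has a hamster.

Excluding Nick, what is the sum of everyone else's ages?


Sum (excluding Nick): 103

103
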